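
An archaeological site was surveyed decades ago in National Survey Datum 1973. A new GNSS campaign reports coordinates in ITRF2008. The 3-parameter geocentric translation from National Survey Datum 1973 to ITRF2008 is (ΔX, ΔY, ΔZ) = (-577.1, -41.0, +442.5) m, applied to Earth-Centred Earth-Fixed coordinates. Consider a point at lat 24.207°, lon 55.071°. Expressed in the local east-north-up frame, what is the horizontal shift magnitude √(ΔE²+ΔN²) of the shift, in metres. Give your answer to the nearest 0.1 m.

The local east axis at (φ, λ) is (−sin λ, cos λ, 0), so ΔE = −sin(55.071°)·(-577.1) + cos(55.071°)·(-41.0) = 449.67 m.
The local north axis is (−sin φ cos λ, −sin φ sin λ, cos φ), giving ΔN = 135.486 + 13.783 + 403.591 = 552.86 m.
Horizontal magnitude = √(ΔE² + ΔN²) = √(449.67² + 552.86²) = 712.64 m.

712.6 m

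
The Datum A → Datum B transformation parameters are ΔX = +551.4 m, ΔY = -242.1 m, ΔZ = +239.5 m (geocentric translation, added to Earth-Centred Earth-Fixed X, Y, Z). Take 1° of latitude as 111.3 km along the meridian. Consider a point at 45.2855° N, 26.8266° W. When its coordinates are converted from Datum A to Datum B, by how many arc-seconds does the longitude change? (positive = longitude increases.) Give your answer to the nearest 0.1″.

Δλ = 1.5″

sin φ = 0.710621, cos φ = 0.703575, sin λ = -0.451292, cos λ = 0.892376.
East component: ΔE = −sin λ·ΔX + cos λ·ΔY = −(-0.451292)(551.4) + (0.892376)(-242.1) = 32.80 m.
1° of latitude spans 111300 m; at latitude φ, 1° of longitude spans that × cos φ = 78307.8 m, so Δλ = 32.80 / 78307.8 × 3600 = 1.508″.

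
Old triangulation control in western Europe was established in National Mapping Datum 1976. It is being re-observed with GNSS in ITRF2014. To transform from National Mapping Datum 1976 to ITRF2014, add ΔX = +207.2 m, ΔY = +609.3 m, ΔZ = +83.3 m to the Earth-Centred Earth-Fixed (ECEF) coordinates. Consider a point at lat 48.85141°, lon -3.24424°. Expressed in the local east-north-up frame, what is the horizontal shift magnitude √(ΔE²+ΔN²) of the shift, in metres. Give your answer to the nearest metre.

625 m

At φ = 48.85141°, λ = -3.24424°: sin φ = 0.753006, cos φ = 0.658014, sin λ = -0.056592, cos λ = 0.998397.
ΔE = −sin λ·ΔX + cos λ·ΔY = −(-0.056592)·(207.2) + (0.998397)·(609.3) = 620.05 m.
ΔN = −sin φ cos λ·ΔX − sin φ sin λ·ΔY + cos φ·ΔZ = −(0.753006)(0.998397)(207.2) − (0.753006)(-0.056592)(609.3) + (0.658014)(83.3) = -75.00 m.
Horizontal magnitude = √(ΔE² + ΔN²) = √(620.05² + (-75.00)²) = 624.57 m.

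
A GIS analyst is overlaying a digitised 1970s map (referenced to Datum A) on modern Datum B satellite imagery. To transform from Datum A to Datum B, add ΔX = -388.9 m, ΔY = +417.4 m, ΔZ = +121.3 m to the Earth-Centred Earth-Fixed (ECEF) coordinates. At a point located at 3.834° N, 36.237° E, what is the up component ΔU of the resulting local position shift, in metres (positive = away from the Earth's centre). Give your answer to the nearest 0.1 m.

At φ = 3.834°, λ = 36.237°: sin φ = 0.066866, cos φ = 0.997762, sin λ = 0.591127, cos λ = 0.806579.
ΔU = cos φ cos λ·ΔX + cos φ sin λ·ΔY + sin φ·ΔZ = (0.997762)(0.806579)(-388.9) + (0.997762)(0.591127)(417.4) + (0.066866)(121.3) = -58.68 m.

ΔU = -58.7 m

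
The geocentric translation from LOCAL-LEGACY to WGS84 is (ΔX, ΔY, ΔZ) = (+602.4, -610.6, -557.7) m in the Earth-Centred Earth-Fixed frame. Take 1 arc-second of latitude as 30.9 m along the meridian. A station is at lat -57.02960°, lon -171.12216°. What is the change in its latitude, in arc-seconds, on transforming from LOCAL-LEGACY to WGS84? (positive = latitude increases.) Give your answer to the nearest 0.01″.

Δφ = -23.42″

sin φ = -0.838952, cos φ = 0.544206, sin λ = -0.154328, cos λ = -0.988020.
North component: ΔN = −sin φ cos λ·ΔX − sin φ sin λ·ΔY + cos φ·ΔZ = −(-0.838952)(-0.988020)(602.4) − (-0.838952)(-0.154328)(-610.6) + (0.544206)(-557.7) = -723.78 m.
1° of latitude spans 3600 × 30.90 = 111240 m, so Δφ = -723.78 / 111240 × 3600 = -23.423″.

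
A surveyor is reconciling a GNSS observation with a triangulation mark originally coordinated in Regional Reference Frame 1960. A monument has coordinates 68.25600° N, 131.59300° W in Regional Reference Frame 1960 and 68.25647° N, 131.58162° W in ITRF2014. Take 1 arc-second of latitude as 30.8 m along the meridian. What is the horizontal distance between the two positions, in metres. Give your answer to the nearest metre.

470 m

Δφ = 68.25647° − 68.25600° = +0.00047°; Δλ = -131.58162° − -131.59300° = +0.01138°.
1° of latitude = 3600 × 30.80 = 110880 m.
ΔN = Δφ × 110880 = 52.1 m; ΔE = Δλ × 110880 × cos(68.25600°) = +0.01138 × 110880 × 0.370460 = 467.5 m.
Distance = √(ΔE² + ΔN²) = √(467.5² + 52.1²) = 470.3 m.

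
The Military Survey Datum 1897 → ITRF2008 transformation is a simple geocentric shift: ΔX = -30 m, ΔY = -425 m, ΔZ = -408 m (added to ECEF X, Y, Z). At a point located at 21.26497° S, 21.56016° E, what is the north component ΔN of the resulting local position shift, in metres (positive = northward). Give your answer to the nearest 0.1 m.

ΔN = -447.0 m

The local north axis is (−sin φ cos λ, −sin φ sin λ, cos φ), giving ΔN = -10.119 − 56.643 − 380.221 = -446.98 m.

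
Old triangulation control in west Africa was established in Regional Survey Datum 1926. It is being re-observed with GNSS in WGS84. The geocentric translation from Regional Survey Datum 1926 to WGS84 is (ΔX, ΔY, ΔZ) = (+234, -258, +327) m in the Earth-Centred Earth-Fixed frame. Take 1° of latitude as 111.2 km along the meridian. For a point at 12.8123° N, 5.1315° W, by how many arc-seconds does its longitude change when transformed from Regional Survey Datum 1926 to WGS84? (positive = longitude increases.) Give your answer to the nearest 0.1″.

Δλ = -7.8″

sin φ = 0.221758, cos φ = 0.975102, sin λ = -0.089442, cos λ = 0.995992.
East component: ΔE = −sin λ·ΔX + cos λ·ΔY = −(-0.089442)(234) + (0.995992)(-258) = -236.04 m.
1° of latitude spans 111200 m; at latitude φ, 1° of longitude spans that × cos φ = 108431.3 m, so Δλ = -236.04 / 108431.3 × 3600 = -7.837″.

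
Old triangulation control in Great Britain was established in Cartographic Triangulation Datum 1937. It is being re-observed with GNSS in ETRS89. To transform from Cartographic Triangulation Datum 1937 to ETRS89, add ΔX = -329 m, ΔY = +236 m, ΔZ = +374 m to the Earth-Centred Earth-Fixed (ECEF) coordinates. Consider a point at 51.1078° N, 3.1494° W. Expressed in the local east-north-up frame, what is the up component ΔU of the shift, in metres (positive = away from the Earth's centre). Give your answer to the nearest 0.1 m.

ΔU = 76.7 m

The local up (radial) axis is (cos φ cos λ, cos φ sin λ, sin φ), giving ΔU = -206.253 − 8.141 + 291.095 = 76.70 m.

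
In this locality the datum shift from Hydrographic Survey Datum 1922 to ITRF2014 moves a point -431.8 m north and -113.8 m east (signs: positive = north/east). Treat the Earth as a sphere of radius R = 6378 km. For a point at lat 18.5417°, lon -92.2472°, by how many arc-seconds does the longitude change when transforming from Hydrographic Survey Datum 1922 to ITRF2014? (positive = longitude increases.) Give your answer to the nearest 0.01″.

Δλ = -3.88″

At latitude 18.5417°, cos φ = 0.948092.
One radian of longitude at latitude φ spans R cos φ, so Δλ = ΔE / (R cos φ) = -113.8 / (6378000 × 0.948092) = -1.8819e-05 rad = -3.882″.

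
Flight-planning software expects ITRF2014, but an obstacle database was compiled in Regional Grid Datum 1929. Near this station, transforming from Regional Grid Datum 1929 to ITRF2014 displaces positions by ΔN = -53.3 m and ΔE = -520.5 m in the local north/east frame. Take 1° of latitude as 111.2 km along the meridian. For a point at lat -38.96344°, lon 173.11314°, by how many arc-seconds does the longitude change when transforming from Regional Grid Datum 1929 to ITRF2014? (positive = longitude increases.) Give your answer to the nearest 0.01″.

At latitude -38.96344°, cos φ = 0.777547.
1° of longitude at this latitude = 111.2 × cos φ = 86.46 km, so Δλ = -520.5 / 86463.3 = -0.0060199° = -21.672″.

Δλ = -21.67″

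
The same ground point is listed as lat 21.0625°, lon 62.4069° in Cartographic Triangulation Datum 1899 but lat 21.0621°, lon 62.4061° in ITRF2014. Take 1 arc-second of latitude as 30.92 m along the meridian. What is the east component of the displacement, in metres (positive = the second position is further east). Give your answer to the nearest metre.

Δφ = 21.0621° − 21.0625° = -0.0004°; Δλ = 62.4061° − 62.4069° = -0.0008°.
1° of latitude = 3600 × 30.92 = 111312 m.
ΔN = Δφ × 111312 = -44.5 m; ΔE = Δλ × 111312 × cos(21.0625°) = -0.0008 × 111312 × 0.933189 = -83.1 m.

ΔE = -83 m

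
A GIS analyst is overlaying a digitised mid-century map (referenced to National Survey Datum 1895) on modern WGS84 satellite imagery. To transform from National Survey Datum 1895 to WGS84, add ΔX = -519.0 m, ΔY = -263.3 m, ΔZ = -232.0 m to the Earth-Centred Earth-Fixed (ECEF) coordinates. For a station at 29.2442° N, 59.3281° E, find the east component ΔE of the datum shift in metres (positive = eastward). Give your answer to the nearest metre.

ΔE = 312 m

At φ = 29.2442°, λ = 59.3281°: sin φ = 0.488533, cos φ = 0.872545, sin λ = 0.860103, cos λ = 0.510121.
ΔE = −sin λ·ΔX + cos λ·ΔY = −(0.860103)·(-519.0) + (0.510121)·(-263.3) = 312.08 m.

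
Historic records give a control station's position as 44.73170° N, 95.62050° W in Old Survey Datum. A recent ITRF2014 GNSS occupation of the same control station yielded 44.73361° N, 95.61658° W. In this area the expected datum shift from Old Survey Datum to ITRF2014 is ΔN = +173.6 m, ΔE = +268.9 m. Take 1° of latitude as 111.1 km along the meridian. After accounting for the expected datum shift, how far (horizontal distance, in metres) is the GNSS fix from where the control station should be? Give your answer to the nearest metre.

Observed coordinate differences: Δφ = +0.00191°, Δλ = +0.00392°.
Converting to metres (1° lat = 111100 m, cos φ = 0.710410): observed ΔN = 212.2 m, observed ΔE = 309.4 m.
Subtracting the expected shift leaves a residual of 212.2 − (173.6) = 38.6 m north and 309.4 − (268.9) = 40.5 m east.
Residual distance = √(38.6² + 40.5²) = 55.9 m.

56 m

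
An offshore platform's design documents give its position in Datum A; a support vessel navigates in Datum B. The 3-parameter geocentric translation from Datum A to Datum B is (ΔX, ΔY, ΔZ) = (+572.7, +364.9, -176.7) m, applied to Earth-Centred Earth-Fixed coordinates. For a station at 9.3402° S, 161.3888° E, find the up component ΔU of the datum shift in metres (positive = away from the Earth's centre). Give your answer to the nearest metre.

The local up (radial) axis is (cos φ cos λ, cos φ sin λ, sin φ), giving ΔU = -535.556 + 114.912 + 28.678 = -391.97 m.

ΔU = -392 m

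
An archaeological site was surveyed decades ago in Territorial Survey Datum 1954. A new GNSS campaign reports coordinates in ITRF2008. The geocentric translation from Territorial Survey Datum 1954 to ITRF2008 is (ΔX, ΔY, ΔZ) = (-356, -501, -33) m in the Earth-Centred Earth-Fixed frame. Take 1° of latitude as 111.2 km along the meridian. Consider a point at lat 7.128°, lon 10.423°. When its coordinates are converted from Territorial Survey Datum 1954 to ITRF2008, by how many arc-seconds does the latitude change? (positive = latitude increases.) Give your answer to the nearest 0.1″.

Δφ = 0.7″

sin φ = 0.124086, cos φ = 0.992271, sin λ = 0.180914, cos λ = 0.983499.
North component: ΔN = −sin φ cos λ·ΔX − sin φ sin λ·ΔY + cos φ·ΔZ = −(0.124086)(0.983499)(-356) − (0.124086)(0.180914)(-501) + (0.992271)(-33) = 21.95 m.
1° of latitude spans 111200 m, so Δφ = 21.95 / 111200 × 3600 = 0.711″.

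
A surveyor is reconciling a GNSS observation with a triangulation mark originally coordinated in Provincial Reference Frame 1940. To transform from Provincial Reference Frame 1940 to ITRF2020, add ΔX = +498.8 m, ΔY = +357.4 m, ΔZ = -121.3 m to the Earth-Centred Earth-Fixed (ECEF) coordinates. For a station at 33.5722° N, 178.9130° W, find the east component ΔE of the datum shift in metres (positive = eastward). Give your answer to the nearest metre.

ΔE = -348 m

The local east axis at (φ, λ) is (−sin λ, cos λ, 0), so ΔE = −sin(-178.9130°)·498.8 + cos(-178.9130°)·357.4 = -347.87 m.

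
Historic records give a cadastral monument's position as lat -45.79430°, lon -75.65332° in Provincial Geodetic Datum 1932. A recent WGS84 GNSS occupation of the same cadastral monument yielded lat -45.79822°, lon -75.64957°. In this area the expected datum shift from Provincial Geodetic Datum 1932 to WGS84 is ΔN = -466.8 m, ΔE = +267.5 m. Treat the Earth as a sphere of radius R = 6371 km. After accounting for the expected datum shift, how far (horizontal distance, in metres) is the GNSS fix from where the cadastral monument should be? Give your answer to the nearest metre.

39 m

Observed coordinate differences: Δφ = -0.00392°, Δλ = +0.00375°.
Converting to metres (1° lat = 111195 m, cos φ = 0.697236): observed ΔN = -435.9 m, observed ΔE = 290.7 m.
Subtracting the expected shift leaves a residual of -435.9 − (-466.8) = 30.9 m north and 290.7 − (267.5) = 23.2 m east.
Residual distance = √(30.9² + 23.2²) = 38.7 m.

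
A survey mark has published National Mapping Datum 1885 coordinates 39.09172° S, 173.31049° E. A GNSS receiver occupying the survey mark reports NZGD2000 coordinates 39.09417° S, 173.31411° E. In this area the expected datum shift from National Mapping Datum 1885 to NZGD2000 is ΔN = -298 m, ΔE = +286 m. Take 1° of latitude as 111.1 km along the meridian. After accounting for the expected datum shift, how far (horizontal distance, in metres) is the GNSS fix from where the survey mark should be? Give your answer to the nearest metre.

Observed coordinate differences: Δφ = -0.00245°, Δλ = +0.00362°.
Converting to metres (1° lat = 111100 m, cos φ = 0.776138): observed ΔN = -272.2 m, observed ΔE = 312.1 m.
Subtracting the expected shift leaves a residual of -272.2 − (-298) = 25.8 m north and 312.1 − (286) = 26.1 m east.
Residual distance = √(25.8² + 26.1²) = 36.7 m.

37 m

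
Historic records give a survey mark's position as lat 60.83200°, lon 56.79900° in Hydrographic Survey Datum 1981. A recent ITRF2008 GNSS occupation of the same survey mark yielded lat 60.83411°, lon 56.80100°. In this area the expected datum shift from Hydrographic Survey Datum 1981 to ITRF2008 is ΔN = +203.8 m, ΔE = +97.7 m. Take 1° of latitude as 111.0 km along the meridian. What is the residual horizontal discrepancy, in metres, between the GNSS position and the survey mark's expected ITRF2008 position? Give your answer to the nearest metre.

32 m

Observed coordinate differences: Δφ = +0.00211°, Δλ = +0.00200°.
Converting to metres (1° lat = 111000 m, cos φ = 0.487372): observed ΔN = 234.2 m, observed ΔE = 108.2 m.
Subtracting the expected shift leaves a residual of 234.2 − (203.8) = 30.4 m north and 108.2 − (97.7) = 10.5 m east.
Residual distance = √(30.4² + 10.5²) = 32.2 m.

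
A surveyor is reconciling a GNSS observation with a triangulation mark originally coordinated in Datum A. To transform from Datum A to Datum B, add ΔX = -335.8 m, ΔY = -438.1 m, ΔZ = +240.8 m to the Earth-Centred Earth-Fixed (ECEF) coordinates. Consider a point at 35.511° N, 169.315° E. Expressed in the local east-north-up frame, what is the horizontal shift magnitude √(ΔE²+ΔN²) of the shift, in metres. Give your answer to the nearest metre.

495 m

At φ = 35.511°, λ = 169.315°: sin φ = 0.580859, cos φ = 0.814004, sin λ = 0.185409, cos λ = -0.982661.
ΔE = −sin λ·ΔX + cos λ·ΔY = −(0.185409)·(-335.8) + (-0.982661)·(-438.1) = 492.76 m.
ΔN = −sin φ cos λ·ΔX − sin φ sin λ·ΔY + cos φ·ΔZ = −(0.580859)(-0.982661)(-335.8) − (0.580859)(0.185409)(-438.1) + (0.814004)(240.8) = 51.52 m.
Horizontal magnitude = √(ΔE² + ΔN²) = √(492.76² + 51.52²) = 495.45 m.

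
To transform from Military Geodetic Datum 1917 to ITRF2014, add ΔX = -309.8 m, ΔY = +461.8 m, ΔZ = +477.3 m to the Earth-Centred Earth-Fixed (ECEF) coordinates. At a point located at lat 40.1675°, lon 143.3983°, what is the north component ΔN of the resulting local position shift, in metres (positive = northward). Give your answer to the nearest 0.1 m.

ΔN = 26.7 m

At φ = 40.1675°, λ = 143.3983°: sin φ = 0.645024, cos φ = 0.764162, sin λ = 0.596249, cos λ = -0.802800.
ΔN = −sin φ cos λ·ΔX − sin φ sin λ·ΔY + cos φ·ΔZ = −(0.645024)(-0.802800)(-309.8) − (0.645024)(0.596249)(461.8) + (0.764162)(477.3) = 26.71 m.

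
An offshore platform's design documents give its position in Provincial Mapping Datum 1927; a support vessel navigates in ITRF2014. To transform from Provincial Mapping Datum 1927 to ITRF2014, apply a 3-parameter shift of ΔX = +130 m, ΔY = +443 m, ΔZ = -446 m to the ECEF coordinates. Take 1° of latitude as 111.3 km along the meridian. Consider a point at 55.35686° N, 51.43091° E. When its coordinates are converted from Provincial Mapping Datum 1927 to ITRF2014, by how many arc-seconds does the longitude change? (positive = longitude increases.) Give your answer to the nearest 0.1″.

sin φ = 0.822709, cos φ = 0.568463, sin λ = 0.781857, cos λ = 0.623458.
East component: ΔE = −sin λ·ΔX + cos λ·ΔY = −(0.781857)(130) + (0.623458)(443) = 174.55 m.
1° of latitude spans 111300 m; at latitude φ, 1° of longitude spans that × cos φ = 63270.0 m, so Δλ = 174.55 / 63270.0 × 3600 = 9.932″.

Δλ = 9.9″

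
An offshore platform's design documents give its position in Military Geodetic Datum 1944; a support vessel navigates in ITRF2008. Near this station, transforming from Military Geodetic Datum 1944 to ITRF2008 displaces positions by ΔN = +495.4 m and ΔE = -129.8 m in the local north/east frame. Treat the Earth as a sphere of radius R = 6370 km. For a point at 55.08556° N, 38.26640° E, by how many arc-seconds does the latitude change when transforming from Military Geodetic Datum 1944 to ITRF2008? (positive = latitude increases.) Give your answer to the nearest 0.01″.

Δφ = 16.04″

On a sphere of radius R, 1 rad of latitude = R, so Δφ = ΔN / R = 495.4 / 6370000 = 7.7771e-05 rad = 16.041″.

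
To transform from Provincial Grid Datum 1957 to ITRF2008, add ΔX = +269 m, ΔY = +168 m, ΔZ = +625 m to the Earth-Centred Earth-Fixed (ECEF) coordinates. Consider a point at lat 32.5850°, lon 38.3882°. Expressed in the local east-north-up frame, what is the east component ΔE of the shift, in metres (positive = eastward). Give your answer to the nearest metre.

ΔE = -35 m

The local east axis at (φ, λ) is (−sin λ, cos λ, 0), so ΔE = −sin(38.3882°)·269 + cos(38.3882°)·168 = -35.36 m.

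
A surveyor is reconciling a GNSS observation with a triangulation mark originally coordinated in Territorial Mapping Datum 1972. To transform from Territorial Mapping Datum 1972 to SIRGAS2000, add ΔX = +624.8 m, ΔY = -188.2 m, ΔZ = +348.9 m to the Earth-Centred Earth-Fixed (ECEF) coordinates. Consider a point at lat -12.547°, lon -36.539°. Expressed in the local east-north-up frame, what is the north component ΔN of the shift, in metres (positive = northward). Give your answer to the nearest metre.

ΔN = 474 m

At φ = -12.547°, λ = -36.539°: sin φ = -0.217240, cos φ = 0.976118, sin λ = -0.595370, cos λ = 0.803452.
ΔN = −sin φ cos λ·ΔX − sin φ sin λ·ΔY + cos φ·ΔZ = −(-0.217240)(0.803452)(624.8) − (-0.217240)(-0.595370)(-188.2) + (0.976118)(348.9) = 473.96 m.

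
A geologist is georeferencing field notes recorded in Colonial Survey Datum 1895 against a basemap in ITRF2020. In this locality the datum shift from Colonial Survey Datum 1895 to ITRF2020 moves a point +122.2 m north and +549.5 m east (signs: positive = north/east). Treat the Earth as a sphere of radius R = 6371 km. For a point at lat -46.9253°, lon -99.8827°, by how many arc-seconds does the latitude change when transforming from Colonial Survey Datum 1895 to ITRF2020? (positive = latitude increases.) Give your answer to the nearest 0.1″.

On a sphere of radius R, 1 rad of latitude = R, so Δφ = ΔN / R = 122.2 / 6371000 = 1.9181e-05 rad = 3.956″.

Δφ = 4.0″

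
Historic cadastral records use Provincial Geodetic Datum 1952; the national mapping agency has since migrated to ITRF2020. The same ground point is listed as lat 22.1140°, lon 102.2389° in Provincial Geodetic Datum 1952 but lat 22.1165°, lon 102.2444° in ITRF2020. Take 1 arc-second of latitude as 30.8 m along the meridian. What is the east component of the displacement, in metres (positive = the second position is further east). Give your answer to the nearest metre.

Δφ = 22.1165° − 22.1140° = +0.0025°; Δλ = 102.2444° − 102.2389° = +0.0055°.
1° of latitude = 3600 × 30.80 = 110880 m.
ΔN = Δφ × 110880 = 277.2 m; ΔE = Δλ × 110880 × cos(22.1140°) = +0.0055 × 110880 × 0.926437 = 565.0 m.

ΔE = 565 m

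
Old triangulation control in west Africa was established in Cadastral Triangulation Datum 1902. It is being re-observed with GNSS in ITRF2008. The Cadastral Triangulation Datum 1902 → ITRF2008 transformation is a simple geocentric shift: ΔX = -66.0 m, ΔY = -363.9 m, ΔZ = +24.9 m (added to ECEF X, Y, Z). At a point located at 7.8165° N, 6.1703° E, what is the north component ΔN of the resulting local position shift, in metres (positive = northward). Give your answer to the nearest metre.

ΔN = 39 m

The local north axis is (−sin φ cos λ, −sin φ sin λ, cos φ), giving ΔN = 8.924 + 5.319 + 24.669 = 38.91 m.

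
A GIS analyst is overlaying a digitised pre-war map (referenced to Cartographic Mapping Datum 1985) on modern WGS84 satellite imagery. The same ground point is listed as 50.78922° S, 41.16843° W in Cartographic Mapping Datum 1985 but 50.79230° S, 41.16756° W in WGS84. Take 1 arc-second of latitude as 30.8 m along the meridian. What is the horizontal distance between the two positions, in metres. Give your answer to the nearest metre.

347 m

Δφ = -50.79230° − -50.78922° = -0.00308°; Δλ = -41.16756° − -41.16843° = +0.00087°.
1° of latitude = 3600 × 30.80 = 110880 m.
ΔN = Δφ × 110880 = -341.5 m; ΔE = Δλ × 110880 × cos(-50.78922°) = +0.00087 × 110880 × 0.632175 = 61.0 m.
Distance = √(ΔE² + ΔN²) = √(61.0² + (-341.5)²) = 346.9 m.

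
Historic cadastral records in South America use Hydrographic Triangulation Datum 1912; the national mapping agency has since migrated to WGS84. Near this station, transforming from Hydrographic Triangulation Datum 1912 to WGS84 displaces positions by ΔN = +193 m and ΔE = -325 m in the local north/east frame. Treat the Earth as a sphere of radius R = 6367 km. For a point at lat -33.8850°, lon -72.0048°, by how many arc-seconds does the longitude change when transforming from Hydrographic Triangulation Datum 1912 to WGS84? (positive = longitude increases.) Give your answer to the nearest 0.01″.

At latitude -33.8850°, cos φ = 0.830158.
One radian of longitude at latitude φ spans R cos φ, so Δλ = ΔE / (R cos φ) = -325.0 / (6367000 × 0.830158) = -6.1488e-05 rad = -12.683″.

Δλ = -12.68″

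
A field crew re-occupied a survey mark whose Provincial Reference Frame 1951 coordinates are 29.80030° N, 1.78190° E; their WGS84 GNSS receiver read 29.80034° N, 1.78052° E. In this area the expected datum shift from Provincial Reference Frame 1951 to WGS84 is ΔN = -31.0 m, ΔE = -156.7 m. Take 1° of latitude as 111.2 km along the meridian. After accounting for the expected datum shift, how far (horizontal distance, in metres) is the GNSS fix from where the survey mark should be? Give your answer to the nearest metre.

Observed coordinate differences: Δφ = +0.00004°, Δλ = -0.00138°.
Converting to metres (1° lat = 111200 m, cos φ = 0.867763): observed ΔN = 4.4 m, observed ΔE = -133.2 m.
Subtracting the expected shift leaves a residual of 4.4 − (-31.0) = 35.4 m north and -133.2 − (-156.7) = 23.5 m east.
Residual distance = √(35.4² + 23.5²) = 42.6 m.

43 m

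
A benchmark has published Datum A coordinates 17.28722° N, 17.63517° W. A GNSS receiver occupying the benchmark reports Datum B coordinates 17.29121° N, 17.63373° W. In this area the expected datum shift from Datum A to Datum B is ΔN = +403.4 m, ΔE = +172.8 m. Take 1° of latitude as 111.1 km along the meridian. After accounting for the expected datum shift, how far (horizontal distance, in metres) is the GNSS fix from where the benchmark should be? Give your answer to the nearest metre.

Observed coordinate differences: Δφ = +0.00399°, Δλ = +0.00144°.
Converting to metres (1° lat = 111100 m, cos φ = 0.954827): observed ΔN = 443.3 m, observed ΔE = 152.8 m.
Subtracting the expected shift leaves a residual of 443.3 − (403.4) = 39.9 m north and 152.8 − (172.8) = -20.0 m east.
Residual distance = √(39.9² + (-20.0)²) = 44.6 m.

45 m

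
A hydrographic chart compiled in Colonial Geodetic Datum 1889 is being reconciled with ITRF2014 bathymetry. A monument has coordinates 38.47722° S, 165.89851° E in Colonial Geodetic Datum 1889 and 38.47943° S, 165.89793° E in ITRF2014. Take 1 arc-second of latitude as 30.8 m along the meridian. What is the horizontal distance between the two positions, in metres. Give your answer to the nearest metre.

Δφ = -38.47943° − -38.47722° = -0.00221°; Δλ = 165.89793° − 165.89851° = -0.00058°.
1° of latitude = 3600 × 30.80 = 110880 m.
ΔN = Δφ × 110880 = -245.0 m; ΔE = Δλ × 110880 × cos(-38.47722°) = -0.00058 × 110880 × 0.782856 = -50.3 m.
Distance = √(ΔE² + ΔN²) = √((-50.3)² + (-245.0)²) = 250.2 m.

250 m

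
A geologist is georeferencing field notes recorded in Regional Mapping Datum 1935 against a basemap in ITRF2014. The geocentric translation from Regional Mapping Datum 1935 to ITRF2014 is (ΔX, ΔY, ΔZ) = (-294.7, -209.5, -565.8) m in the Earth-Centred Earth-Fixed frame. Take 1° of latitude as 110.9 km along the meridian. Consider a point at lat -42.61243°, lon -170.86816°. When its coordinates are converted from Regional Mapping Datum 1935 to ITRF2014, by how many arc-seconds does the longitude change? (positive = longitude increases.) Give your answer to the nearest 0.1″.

Δλ = 7.1″

sin φ = -0.677036, cos φ = 0.735950, sin λ = -0.158707, cos λ = -0.987326.
East component: ΔE = −sin λ·ΔX + cos λ·ΔY = −(-0.158707)(-294.7) + (-0.987326)(-209.5) = 160.07 m.
1° of latitude spans 110900 m; at latitude φ, 1° of longitude spans that × cos φ = 81616.9 m, so Δλ = 160.07 / 81616.9 × 3600 = 7.061″.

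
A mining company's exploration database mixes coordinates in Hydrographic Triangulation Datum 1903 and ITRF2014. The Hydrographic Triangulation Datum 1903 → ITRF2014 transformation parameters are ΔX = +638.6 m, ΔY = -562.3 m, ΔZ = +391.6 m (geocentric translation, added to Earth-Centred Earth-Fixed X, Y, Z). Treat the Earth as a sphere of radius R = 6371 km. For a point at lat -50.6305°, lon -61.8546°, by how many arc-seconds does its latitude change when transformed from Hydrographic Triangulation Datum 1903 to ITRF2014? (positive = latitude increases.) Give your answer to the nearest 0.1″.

Δφ = 28.0″

sin φ = -0.773071, cos φ = 0.634319, sin λ = -0.881753, cos λ = 0.471711.
North component: ΔN = −sin φ cos λ·ΔX − sin φ sin λ·ΔY + cos φ·ΔZ = −(-0.773071)(0.471711)(638.6) − (-0.773071)(-0.881753)(-562.3) + (0.634319)(391.6) = 864.57 m.
1° of latitude spans πR/180 = 111195 m, so Δφ = 864.57 / 111195 × 3600 = 27.991″.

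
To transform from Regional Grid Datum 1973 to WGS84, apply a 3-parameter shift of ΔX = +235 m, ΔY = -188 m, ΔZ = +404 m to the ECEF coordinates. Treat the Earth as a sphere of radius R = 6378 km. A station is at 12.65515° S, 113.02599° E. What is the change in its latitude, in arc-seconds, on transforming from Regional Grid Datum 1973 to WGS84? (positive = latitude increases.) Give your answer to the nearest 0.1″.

sin φ = -0.219083, cos φ = 0.975706, sin λ = 0.920328, cos λ = -0.391149.
North component: ΔN = −sin φ cos λ·ΔX − sin φ sin λ·ΔY + cos φ·ΔZ = −(-0.219083)(-0.391149)(235) − (-0.219083)(0.920328)(-188) + (0.975706)(404) = 336.14 m.
1° of latitude spans πR/180 = 111317 m, so Δφ = 336.14 / 111317 × 3600 = 10.871″.

Δφ = 10.9″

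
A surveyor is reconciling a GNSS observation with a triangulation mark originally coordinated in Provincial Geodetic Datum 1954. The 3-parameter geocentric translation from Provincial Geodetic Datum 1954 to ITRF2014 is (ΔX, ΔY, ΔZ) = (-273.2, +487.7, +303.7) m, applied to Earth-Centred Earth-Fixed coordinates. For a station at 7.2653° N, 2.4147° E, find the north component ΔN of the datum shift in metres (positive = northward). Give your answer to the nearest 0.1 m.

ΔN = 333.2 m

The local north axis is (−sin φ cos λ, −sin φ sin λ, cos φ), giving ΔN = 34.519 − 2.599 + 301.262 = 333.18 m.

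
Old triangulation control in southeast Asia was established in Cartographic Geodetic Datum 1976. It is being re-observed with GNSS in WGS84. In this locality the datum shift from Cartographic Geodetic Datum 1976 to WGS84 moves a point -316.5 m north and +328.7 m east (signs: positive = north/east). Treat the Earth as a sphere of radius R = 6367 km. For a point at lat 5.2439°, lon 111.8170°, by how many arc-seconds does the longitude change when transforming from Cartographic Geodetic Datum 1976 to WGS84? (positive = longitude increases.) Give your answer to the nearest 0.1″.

At latitude 5.2439°, cos φ = 0.995815.
One radian of longitude at latitude φ spans R cos φ, so Δλ = ΔE / (R cos φ) = 328.7 / (6367000 × 0.995815) = 5.1843e-05 rad = 10.693″.

Δλ = 10.7″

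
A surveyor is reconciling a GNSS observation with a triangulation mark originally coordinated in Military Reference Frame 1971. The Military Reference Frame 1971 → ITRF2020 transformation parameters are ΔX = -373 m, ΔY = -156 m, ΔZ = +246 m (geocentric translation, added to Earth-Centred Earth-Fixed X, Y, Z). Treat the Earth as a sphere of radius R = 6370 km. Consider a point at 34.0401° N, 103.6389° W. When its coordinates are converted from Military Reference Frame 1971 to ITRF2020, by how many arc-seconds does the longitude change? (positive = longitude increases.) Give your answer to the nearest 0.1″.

sin φ = 0.559773, cos φ = 0.828646, sin λ = -0.971801, cos λ = -0.235802.
East component: ΔE = −sin λ·ΔX + cos λ·ΔY = −(-0.971801)(-373) + (-0.235802)(-156) = -325.70 m.
1° of latitude spans πR/180 = 111177 m; at latitude φ, 1° of longitude spans that × cos φ = 92126.8 m, so Δλ = -325.70 / 92126.8 × 3600 = -12.727″.

Δλ = -12.7″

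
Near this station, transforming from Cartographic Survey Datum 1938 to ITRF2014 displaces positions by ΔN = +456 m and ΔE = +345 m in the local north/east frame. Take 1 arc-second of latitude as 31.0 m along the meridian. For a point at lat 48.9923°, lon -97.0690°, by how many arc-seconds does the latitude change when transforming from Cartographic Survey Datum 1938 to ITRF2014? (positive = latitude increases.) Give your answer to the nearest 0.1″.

1″ of latitude = 31.00 m, so Δφ = 456.0 / 31.00 = 14.710″.

Δφ = 14.7″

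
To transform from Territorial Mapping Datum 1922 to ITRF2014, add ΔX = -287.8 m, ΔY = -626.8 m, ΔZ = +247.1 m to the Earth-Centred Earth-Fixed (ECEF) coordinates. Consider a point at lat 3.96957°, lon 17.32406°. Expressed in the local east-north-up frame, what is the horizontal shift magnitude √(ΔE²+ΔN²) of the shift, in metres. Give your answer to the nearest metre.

583 m

At φ = 3.96957°, λ = 17.32406°: sin φ = 0.069227, cos φ = 0.997601, sin λ = 0.297776, cos λ = 0.954636.
ΔE = −sin λ·ΔX + cos λ·ΔY = −(0.297776)·(-287.8) + (0.954636)·(-626.8) = -512.67 m.
ΔN = −sin φ cos λ·ΔX − sin φ sin λ·ΔY + cos φ·ΔZ = −(0.069227)(0.954636)(-287.8) − (0.069227)(0.297776)(-626.8) + (0.997601)(247.1) = 278.45 m.
Horizontal magnitude = √(ΔE² + ΔN²) = √((-512.67)² + 278.45²) = 583.40 m.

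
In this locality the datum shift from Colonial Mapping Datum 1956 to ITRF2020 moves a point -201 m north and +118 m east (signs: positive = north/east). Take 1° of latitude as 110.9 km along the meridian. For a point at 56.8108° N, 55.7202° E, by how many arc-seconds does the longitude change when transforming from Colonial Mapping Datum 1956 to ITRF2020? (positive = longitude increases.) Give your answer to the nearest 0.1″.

At latitude 56.8108°, cos φ = 0.547405.
1° of longitude at this latitude = 110.9 × cos φ = 60.71 km, so Δλ = 118.0 / 60707.3 = 0.0019438° = 6.998″.

Δλ = 7.0″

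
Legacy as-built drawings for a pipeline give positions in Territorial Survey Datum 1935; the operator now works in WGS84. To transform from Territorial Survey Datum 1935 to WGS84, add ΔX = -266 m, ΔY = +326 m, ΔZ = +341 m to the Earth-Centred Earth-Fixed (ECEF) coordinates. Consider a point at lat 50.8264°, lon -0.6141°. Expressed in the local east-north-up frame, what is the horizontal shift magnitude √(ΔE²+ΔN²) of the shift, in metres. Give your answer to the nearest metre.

533 m

At φ = 50.8264°, λ = -0.6141°: sin φ = 0.775236, cos φ = 0.631672, sin λ = -0.010718, cos λ = 0.999943.
ΔE = −sin λ·ΔX + cos λ·ΔY = −(-0.010718)·(-266) + (0.999943)·(326) = 323.13 m.
ΔN = −sin φ cos λ·ΔX − sin φ sin λ·ΔY + cos φ·ΔZ = −(0.775236)(0.999943)(-266) − (0.775236)(-0.010718)(326) + (0.631672)(341) = 424.31 m.
Horizontal magnitude = √(ΔE² + ΔN²) = √(323.13² + 424.31²) = 533.34 m.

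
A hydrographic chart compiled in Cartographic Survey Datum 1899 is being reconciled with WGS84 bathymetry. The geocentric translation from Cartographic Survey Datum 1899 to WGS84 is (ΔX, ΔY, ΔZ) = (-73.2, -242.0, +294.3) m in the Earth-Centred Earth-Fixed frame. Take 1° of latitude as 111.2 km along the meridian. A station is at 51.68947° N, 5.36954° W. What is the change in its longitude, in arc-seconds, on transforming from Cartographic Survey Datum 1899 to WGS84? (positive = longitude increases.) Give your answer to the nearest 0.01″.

sin φ = 0.784662, cos φ = 0.619923, sin λ = -0.093579, cos λ = 0.995612.
East component: ΔE = −sin λ·ΔX + cos λ·ΔY = −(-0.093579)(-73.2) + (0.995612)(-242.0) = -247.79 m.
1° of latitude spans 111200 m; at latitude φ, 1° of longitude spans that × cos φ = 68935.5 m, so Δλ = -247.79 / 68935.5 × 3600 = -12.940″.

Δλ = -12.94″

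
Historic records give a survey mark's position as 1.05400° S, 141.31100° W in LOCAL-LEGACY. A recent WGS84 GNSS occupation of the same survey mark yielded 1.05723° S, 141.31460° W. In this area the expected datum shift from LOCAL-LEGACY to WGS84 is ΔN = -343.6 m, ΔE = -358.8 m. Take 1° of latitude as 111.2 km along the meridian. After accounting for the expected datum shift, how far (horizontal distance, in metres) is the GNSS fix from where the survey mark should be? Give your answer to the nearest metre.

Observed coordinate differences: Δφ = -0.00323°, Δλ = -0.00360°.
Converting to metres (1° lat = 111200 m, cos φ = 0.999831): observed ΔN = -359.2 m, observed ΔE = -400.3 m.
Subtracting the expected shift leaves a residual of -359.2 − (-343.6) = -15.6 m north and -400.3 − (-358.8) = -41.5 m east.
Residual distance = √((-15.6)² + (-41.5)²) = 44.3 m.

44 m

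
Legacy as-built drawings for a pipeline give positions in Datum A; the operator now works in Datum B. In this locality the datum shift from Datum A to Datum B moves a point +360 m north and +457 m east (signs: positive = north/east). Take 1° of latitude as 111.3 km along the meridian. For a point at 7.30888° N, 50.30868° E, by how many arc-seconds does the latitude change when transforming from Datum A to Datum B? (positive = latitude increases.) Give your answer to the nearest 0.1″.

Δφ = 11.6″

1° of latitude = 111.3 km, so Δφ = 360.0 / 111300 = 0.0032345° = 11.644″.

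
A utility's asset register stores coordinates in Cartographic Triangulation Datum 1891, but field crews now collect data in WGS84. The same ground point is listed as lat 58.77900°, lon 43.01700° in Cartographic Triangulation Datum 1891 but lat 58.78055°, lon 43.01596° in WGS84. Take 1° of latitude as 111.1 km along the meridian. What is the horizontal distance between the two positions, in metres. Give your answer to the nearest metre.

182 m

Δφ = 58.78055° − 58.77900° = +0.00155°; Δλ = 43.01596° − 43.01700° = -0.00104°.
ΔN = Δφ × 111100 = 172.2 m; ΔE = Δλ × 111100 × cos(58.77900°) = -0.00104 × 111100 × 0.518340 = -59.9 m.
Distance = √(ΔE² + ΔN²) = √((-59.9)² + 172.2²) = 182.3 m.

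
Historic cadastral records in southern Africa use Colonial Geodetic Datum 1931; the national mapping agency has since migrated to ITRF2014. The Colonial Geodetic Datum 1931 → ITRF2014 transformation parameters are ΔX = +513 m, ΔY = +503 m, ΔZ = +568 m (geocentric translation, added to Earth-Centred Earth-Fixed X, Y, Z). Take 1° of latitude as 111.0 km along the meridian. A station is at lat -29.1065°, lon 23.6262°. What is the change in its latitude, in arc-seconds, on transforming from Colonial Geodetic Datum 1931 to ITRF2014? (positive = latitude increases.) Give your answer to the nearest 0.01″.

sin φ = -0.486435, cos φ = 0.873717, sin λ = 0.400768, cos λ = 0.916180.
North component: ΔN = −sin φ cos λ·ΔX − sin φ sin λ·ΔY + cos φ·ΔZ = −(-0.486435)(0.916180)(513) − (-0.486435)(0.400768)(503) + (0.873717)(568) = 822.95 m.
1° of latitude spans 111000 m, so Δφ = 822.95 / 111000 × 3600 = 26.690″.

Δφ = 26.69″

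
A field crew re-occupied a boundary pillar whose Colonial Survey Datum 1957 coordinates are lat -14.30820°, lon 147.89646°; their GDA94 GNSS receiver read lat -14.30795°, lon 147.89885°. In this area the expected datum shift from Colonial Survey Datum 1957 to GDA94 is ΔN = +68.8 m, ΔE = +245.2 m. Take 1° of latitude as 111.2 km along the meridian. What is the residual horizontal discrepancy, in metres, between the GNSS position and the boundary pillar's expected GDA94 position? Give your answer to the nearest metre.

43 m

Observed coordinate differences: Δφ = +0.00025°, Δλ = +0.00239°.
Converting to metres (1° lat = 111200 m, cos φ = 0.968980): observed ΔN = 27.8 m, observed ΔE = 257.5 m.
Subtracting the expected shift leaves a residual of 27.8 − (68.8) = -41.0 m north and 257.5 − (245.2) = 12.3 m east.
Residual distance = √((-41.0)² + 12.3²) = 42.8 m.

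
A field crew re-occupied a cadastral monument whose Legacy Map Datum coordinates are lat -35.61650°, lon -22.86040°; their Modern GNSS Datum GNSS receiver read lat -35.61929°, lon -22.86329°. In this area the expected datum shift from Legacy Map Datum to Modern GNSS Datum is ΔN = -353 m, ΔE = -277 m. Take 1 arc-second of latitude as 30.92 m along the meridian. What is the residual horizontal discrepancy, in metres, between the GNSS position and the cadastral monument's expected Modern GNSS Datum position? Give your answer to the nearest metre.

45 m

Observed coordinate differences: Δφ = -0.00279°, Δλ = -0.00289°.
Converting to metres (1° lat = 111312 m, cos φ = 0.812933): observed ΔN = -310.6 m, observed ΔE = -261.5 m.
Subtracting the expected shift leaves a residual of -310.6 − (-353) = 42.4 m north and -261.5 − (-277) = 15.5 m east.
Residual distance = √(42.4² + 15.5²) = 45.2 m.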